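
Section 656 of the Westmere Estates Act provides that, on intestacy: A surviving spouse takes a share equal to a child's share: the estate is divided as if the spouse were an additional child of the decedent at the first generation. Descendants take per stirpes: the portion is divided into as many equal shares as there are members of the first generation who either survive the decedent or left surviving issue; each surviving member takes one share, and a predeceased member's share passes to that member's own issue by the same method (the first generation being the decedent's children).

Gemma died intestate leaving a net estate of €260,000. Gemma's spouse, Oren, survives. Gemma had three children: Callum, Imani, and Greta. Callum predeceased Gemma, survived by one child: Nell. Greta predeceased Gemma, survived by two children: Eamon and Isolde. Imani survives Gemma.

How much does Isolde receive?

Isolde receives €32,500.

The spouse counts as an additional share at the children's level, so there are 4 primary shares of €65,000. Oren takes one such share (€65,000).
The children's combined portion (€195,000) is divided into 3 shares of €65,000: Imani takes €65,000; Callum's €65,000 share passes to Callum's issue; Greta's €65,000 share passes to Greta's issue.
Callum's share (€65,000) passes entirely to Nell.
Greta's share (€65,000) is divided into 2 shares of €32,500: Eamon and Isolde each take €32,500.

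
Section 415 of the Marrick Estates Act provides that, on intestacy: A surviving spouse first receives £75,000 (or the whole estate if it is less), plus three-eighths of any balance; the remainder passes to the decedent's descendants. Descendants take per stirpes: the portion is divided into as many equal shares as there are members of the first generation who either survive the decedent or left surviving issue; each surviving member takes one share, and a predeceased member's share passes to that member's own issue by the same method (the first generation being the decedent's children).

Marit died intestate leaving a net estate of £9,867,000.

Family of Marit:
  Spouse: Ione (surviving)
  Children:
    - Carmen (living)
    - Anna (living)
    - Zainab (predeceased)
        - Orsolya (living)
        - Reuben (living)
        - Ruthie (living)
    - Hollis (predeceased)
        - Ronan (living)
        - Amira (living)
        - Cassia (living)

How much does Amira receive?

Amira receives £510,000.

Ione first takes £75,000, leaving a balance of £9,792,000. Ione then takes three-eighths of the balance (£3,672,000), for a total of £3,747,000. The remaining £6,120,000 passes to the descendants.
The descendants' portion (£6,120,000) is divided into 4 shares of £1,530,000: Carmen and Anna each take £1,530,000; Zainab's £1,530,000 share passes to Zainab's issue; Hollis's £1,530,000 share passes to Hollis's issue.
Zainab's share (£1,530,000) is divided into 3 shares of £510,000: Orsolya, Reuben, and Ruthie each take £510,000.
Hollis's share (£1,530,000) is divided into 3 shares of £510,000: Ronan, Amira, and Cassia each take £510,000.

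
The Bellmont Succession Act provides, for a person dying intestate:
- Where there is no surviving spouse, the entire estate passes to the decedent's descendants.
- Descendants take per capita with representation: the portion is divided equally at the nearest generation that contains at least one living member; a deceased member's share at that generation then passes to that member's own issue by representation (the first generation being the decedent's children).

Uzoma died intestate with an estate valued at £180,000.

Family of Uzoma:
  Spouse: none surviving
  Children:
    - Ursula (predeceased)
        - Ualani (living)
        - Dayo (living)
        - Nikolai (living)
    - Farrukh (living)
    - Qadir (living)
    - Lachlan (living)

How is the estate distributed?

Ualani: £15,000; Dayo: £15,000; Nikolai: £15,000; Farrukh: £45,000; Qadir: £45,000; Lachlan: £45,000

The entire £180,000 passes to the descendants.
That amount (£180,000) is divided into 4 shares of £45,000: Farrukh, Qadir, and Lachlan each take £45,000; Ursula's £45,000 share passes to Ursula's issue.
Ursula's share (£45,000) is divided into 3 shares of £15,000: Ualani, Dayo, and Nikolai each take £15,000.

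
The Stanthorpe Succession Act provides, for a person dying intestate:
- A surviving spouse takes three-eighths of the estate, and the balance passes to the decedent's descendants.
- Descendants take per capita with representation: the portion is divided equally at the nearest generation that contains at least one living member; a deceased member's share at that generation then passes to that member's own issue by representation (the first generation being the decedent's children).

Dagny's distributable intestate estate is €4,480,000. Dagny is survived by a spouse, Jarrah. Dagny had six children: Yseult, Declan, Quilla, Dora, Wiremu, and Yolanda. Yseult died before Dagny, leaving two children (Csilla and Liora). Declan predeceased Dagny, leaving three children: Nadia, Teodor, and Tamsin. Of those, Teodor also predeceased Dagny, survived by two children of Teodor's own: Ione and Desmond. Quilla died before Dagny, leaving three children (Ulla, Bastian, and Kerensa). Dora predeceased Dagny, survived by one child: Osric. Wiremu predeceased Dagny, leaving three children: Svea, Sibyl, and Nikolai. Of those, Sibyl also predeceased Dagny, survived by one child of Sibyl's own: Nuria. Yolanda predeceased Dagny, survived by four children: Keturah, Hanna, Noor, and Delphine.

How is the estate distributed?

Jarrah takes three-eighths of €4,480,000 = €1,680,000. The remaining €2,800,000 passes to the descendants.
No child survives, so the initial division is made at the grandchildren's generation.
The descendants' portion (€2,800,000) is divided into 16 shares of €175,000: Csilla, Liora, Nadia, Tamsin, Ulla, Bastian, Kerensa, Osric, Svea, Nikolai, Keturah, Hanna, Noor, and Delphine each take €175,000; Teodor's €175,000 share passes to Teodor's issue; Sibyl's €175,000 share passes to Sibyl's issue.
Teodor's share (€175,000) is divided into 2 shares of €87,500: Ione and Desmond each take €87,500.
Sibyl's share (€175,000) passes entirely to Nuria.

Jarrah: €1,680,000; Csilla: €175,000; Liora: €175,000; Nadia: €175,000; Ione: €87,500; Desmond: €87,500; Tamsin: €175,000; Ulla: €175,000; Bastian: €175,000; Kerensa: €175,000; Osric: €175,000; Svea: €175,000; Nuria: €175,000; Nikolai: €175,000; Keturah: €175,000; Hanna: €175,000; Noor: €175,000; Delphine: €175,000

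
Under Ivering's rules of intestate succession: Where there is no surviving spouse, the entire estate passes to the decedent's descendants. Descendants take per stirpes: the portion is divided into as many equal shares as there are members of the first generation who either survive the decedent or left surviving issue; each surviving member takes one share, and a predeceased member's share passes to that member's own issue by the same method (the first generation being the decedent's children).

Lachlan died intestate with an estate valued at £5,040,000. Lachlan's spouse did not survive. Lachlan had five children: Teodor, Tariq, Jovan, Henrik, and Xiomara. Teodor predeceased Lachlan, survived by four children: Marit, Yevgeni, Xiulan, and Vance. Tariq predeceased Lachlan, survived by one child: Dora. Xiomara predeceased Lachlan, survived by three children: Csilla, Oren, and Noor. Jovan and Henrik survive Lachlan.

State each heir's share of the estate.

The entire £5,040,000 passes to the descendants.
That amount (£5,040,000) is divided into 5 shares of £1,008,000: Jovan and Henrik each take £1,008,000; Teodor's £1,008,000 share passes to Teodor's issue; Tariq's £1,008,000 share passes to Tariq's issue; Xiomara's £1,008,000 share passes to Xiomara's issue.
Teodor's share (£1,008,000) is divided into 4 shares of £252,000: Marit, Yevgeni, Xiulan, and Vance each take £252,000.
Tariq's share (£1,008,000) passes entirely to Dora.
Xiomara's share (£1,008,000) is divided into 3 shares of £336,000: Csilla, Oren, and Noor each take £336,000.

Marit: £252,000; Yevgeni: £252,000; Xiulan: £252,000; Vance: £252,000; Dora: £1,008,000; Jovan: £1,008,000; Henrik: £1,008,000; Csilla: £336,000; Oren: £336,000; Noor: £336,000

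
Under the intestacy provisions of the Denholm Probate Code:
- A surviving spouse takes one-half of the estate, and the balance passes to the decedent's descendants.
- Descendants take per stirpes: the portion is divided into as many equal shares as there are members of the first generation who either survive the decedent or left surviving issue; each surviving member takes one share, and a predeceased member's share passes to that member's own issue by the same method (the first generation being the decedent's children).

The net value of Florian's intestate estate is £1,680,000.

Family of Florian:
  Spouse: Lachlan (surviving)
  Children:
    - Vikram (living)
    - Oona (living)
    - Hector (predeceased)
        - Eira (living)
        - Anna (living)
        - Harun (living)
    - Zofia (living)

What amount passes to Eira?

Eira receives £70,000.

Lachlan takes one-half of £1,680,000 = £840,000. The remaining £840,000 passes to the descendants.
The descendants' portion (£840,000) is divided into 4 shares of £210,000: Vikram, Oona, and Zofia each take £210,000; Hector's £210,000 share passes to Hector's issue.
Hector's share (£210,000) is divided into 3 shares of £70,000: Eira, Anna, and Harun each take £70,000.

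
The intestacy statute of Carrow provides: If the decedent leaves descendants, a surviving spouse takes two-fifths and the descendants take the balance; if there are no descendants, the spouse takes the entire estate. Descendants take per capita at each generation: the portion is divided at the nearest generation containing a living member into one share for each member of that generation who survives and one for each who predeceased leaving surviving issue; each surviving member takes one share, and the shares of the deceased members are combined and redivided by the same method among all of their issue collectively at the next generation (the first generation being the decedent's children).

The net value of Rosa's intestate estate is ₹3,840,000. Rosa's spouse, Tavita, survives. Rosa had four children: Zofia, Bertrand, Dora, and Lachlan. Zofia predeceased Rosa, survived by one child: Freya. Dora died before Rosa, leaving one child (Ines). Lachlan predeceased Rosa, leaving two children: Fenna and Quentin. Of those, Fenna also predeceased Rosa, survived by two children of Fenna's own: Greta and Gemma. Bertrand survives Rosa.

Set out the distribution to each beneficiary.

Tavita takes two-fifths of ₹3,840,000 = ₹1,536,000. The remaining ₹2,304,000 passes to the descendants.
The descendants' portion (₹2,304,000) is divided at the children's generation into 4 shares of ₹576,000. Bertrand takes ₹576,000. The 3 shares of the deceased (Zofia, Dora, and Lachlan) are combined into a pool of ₹1,728,000.
That pool (₹1,728,000) is divided at the grandchildren's generation into 4 shares of ₹432,000. Freya, Ines, and Quentin each take ₹432,000. The remaining share for the deceased Fenna (₹432,000) is carried to the next generation.
That pool (₹432,000) is divided at the great-grandchildren's generation equally among Greta and Gemma: ₹216,000 each.

Tavita: ₹1,536,000; Freya: ₹432,000; Bertrand: ₹576,000; Ines: ₹432,000; Greta: ₹216,000; Gemma: ₹216,000; Quentin: ₹432,000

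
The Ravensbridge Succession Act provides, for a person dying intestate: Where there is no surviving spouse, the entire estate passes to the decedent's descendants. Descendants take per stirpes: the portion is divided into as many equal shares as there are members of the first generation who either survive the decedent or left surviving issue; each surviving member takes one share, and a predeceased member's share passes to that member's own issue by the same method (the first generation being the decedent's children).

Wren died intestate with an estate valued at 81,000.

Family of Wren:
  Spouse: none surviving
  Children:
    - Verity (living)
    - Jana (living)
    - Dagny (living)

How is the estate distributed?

Verity: 27,000; Jana: 27,000; Dagny: 27,000

The entire 81,000 passes to the descendants.
That amount (81,000) is divided into 3 shares of 27,000: Verity, Jana, and Dagny each take 27,000.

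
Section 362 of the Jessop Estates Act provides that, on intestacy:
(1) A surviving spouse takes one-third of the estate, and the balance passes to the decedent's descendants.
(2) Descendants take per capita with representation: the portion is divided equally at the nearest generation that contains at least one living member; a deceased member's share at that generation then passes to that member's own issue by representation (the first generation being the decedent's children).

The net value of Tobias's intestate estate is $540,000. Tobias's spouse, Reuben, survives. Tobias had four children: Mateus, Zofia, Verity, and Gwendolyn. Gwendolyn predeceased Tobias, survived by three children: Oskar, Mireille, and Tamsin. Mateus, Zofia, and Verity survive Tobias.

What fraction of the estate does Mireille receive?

Mireille receives 1/18 of the estate.

Reuben takes one-third of $540,000 = $180,000. The remaining $360,000 passes to the descendants.
The descendants' portion ($360,000) is divided into 4 shares of $90,000: Mateus, Zofia, and Verity each take $90,000; Gwendolyn's $90,000 share passes to Gwendolyn's issue.
Gwendolyn's share ($90,000) is divided into 3 shares of $30,000: Oskar, Mireille, and Tamsin each take $30,000.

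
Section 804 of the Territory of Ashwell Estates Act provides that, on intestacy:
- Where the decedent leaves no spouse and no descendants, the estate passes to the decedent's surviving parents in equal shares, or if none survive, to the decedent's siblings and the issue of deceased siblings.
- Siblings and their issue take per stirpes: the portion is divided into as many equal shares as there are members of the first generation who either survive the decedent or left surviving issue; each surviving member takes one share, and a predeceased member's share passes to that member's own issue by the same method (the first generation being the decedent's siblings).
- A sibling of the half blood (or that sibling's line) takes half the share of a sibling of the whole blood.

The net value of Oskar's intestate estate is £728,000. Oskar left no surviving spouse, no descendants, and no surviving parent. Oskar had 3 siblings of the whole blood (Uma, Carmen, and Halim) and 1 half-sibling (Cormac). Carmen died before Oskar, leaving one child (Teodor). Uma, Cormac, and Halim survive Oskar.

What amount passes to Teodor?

Teodor receives £208,000.

The entire £728,000 passes to the siblings and their issue.
Counting each half-blood sibling's line as half a unit, there are 7/2 units in £728,000, so one unit is £208,000. Whole-blood lines (Uma, Carmen, and Halim) take £208,000 each; half-blood lines (Cormac) take £104,000 each.
Carmen's share (£208,000) passes entirely to Teodor.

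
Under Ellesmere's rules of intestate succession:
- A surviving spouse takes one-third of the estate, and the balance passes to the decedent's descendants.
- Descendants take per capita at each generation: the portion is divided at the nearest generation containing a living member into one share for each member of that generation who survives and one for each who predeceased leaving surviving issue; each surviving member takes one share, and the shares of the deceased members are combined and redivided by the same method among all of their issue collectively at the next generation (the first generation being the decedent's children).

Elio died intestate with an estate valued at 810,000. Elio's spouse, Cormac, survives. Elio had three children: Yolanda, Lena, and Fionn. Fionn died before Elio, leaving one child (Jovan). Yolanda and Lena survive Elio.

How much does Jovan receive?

Jovan receives 180,000.

Cormac takes one-third of 810,000 = 270,000. The remaining 540,000 passes to the descendants.
The descendants' portion (540,000) is divided at the children's generation into 3 shares of 180,000. Yolanda and Lena each take 180,000. The remaining share for the deceased Fionn (180,000) is carried to the next generation.
That pool (180,000) passes entirely to Jovan, the sole taker at the grandchildren's generation.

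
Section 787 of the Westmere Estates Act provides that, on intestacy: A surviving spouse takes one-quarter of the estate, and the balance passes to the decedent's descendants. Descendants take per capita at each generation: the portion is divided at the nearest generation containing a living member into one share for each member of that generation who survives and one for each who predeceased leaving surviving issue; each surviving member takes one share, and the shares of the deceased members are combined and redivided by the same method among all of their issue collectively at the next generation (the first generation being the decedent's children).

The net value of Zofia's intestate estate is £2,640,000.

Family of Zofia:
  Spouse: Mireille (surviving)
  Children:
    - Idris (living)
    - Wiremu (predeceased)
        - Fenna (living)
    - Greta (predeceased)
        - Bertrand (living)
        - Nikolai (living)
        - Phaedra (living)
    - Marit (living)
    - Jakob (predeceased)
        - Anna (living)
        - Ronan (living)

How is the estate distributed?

Mireille: £660,000; Idris: £396,000; Fenna: £198,000; Bertrand: £198,000; Nikolai: £198,000; Phaedra: £198,000; Marit: £396,000; Anna: £198,000; Ronan: £198,000

Mireille takes one-quarter of £2,640,000 = £660,000. The remaining £1,980,000 passes to the descendants.
The descendants' portion (£1,980,000) is divided at the children's generation into 5 shares of £396,000. Idris and Marit each take £396,000. The 3 shares of the deceased (Wiremu, Greta, and Jakob) are combined into a pool of £1,188,000.
That pool (£1,188,000) is divided at the grandchildren's generation equally among Fenna, Bertrand, Nikolai, Phaedra, Anna, and Ronan: £198,000 each.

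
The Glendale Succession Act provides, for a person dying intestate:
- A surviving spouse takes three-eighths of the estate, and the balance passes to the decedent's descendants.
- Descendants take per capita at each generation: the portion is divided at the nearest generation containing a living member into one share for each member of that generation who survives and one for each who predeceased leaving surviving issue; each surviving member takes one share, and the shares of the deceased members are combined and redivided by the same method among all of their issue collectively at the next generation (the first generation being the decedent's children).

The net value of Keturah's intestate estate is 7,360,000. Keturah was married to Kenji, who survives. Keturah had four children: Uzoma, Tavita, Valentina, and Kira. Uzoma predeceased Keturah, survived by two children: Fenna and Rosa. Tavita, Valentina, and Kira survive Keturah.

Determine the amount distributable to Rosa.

Rosa receives 575,000.

Kenji takes three-eighths of 7,360,000 = 2,760,000. The remaining 4,600,000 passes to the descendants.
The descendants' portion (4,600,000) is divided at the children's generation into 4 shares of 1,150,000. Tavita, Valentina, and Kira each take 1,150,000. The remaining share for the deceased Uzoma (1,150,000) is carried to the next generation.
That pool (1,150,000) is divided at the grandchildren's generation equally among Fenna and Rosa: 575,000 each.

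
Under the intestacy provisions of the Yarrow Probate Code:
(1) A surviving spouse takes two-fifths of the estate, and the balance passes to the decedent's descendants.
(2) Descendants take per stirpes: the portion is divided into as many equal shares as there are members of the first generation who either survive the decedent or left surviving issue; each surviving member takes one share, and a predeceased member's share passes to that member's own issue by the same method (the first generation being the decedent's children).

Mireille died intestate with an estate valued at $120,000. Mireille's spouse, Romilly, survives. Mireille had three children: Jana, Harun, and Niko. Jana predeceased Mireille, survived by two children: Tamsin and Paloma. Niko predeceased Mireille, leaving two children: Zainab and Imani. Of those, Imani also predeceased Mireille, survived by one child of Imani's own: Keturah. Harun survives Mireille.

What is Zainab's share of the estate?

Zainab receives $12,000.

Romilly takes two-fifths of $120,000 = $48,000. The remaining $72,000 passes to the descendants.
The descendants' portion ($72,000) is divided into 3 shares of $24,000: Harun takes $24,000; Jana's $24,000 share passes to Jana's issue; Niko's $24,000 share passes to Niko's issue.
Jana's share ($24,000) is divided into 2 shares of $12,000: Tamsin and Paloma each take $12,000.
Niko's share ($24,000) is divided into 2 shares of $12,000: Zainab takes $12,000; Imani's $12,000 share passes to Imani's issue.
Imani's share ($12,000) passes entirely to Keturah.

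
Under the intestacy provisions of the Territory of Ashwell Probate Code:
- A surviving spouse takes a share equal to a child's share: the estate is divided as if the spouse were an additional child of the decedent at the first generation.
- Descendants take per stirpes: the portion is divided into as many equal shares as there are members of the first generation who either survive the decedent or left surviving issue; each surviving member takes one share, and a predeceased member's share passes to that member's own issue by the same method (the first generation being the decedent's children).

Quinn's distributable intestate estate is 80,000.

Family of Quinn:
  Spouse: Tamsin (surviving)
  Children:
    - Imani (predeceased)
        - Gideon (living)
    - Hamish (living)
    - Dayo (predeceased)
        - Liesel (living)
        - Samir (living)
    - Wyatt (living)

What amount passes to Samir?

The spouse counts as an additional share at the children's level, so there are 5 primary shares of 16,000. Tamsin takes one such share (16,000).
The children's combined portion (64,000) is divided into 4 shares of 16,000: Hamish and Wyatt each take 16,000; Imani's 16,000 share passes to Imani's issue; Dayo's 16,000 share passes to Dayo's issue.
Imani's share (16,000) passes entirely to Gideon.
Dayo's share (16,000) is divided into 2 shares of 8,000: Liesel and Samir each take 8,000.

Samir receives 8,000.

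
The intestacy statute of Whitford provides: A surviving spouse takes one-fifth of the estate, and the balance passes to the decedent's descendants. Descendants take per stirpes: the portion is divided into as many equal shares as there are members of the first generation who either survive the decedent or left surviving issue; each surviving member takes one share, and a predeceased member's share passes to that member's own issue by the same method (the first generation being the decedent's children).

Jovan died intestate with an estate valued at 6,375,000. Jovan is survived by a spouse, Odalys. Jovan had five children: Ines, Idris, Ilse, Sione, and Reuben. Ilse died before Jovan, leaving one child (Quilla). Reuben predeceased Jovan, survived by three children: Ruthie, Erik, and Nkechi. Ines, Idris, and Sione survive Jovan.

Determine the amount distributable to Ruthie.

Ruthie receives 340,000.

Odalys takes one-fifth of 6,375,000 = 1,275,000. The remaining 5,100,000 passes to the descendants.
The descendants' portion (5,100,000) is divided into 5 shares of 1,020,000: Ines, Idris, and Sione each take 1,020,000; Ilse's 1,020,000 share passes to Ilse's issue; Reuben's 1,020,000 share passes to Reuben's issue.
Ilse's share (1,020,000) passes entirely to Quilla.
Reuben's share (1,020,000) is divided into 3 shares of 340,000: Ruthie, Erik, and Nkechi each take 340,000.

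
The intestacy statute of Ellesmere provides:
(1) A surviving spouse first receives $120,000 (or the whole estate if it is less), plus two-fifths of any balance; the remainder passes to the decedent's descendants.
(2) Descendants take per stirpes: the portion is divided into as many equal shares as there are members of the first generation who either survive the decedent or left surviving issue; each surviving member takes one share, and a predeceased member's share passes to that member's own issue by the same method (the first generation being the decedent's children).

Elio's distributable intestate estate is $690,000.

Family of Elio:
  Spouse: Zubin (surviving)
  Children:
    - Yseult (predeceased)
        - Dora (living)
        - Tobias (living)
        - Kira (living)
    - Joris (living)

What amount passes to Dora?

Zubin first takes $120,000, leaving a balance of $570,000. Zubin then takes two-fifths of the balance ($228,000), for a total of $348,000. The remaining $342,000 passes to the descendants.
The descendants' portion ($342,000) is divided into 2 shares of $171,000: Joris takes $171,000; Yseult's $171,000 share passes to Yseult's issue.
Yseult's share ($171,000) is divided into 3 shares of $57,000: Dora, Tobias, and Kira each take $57,000.

Dora receives $57,000.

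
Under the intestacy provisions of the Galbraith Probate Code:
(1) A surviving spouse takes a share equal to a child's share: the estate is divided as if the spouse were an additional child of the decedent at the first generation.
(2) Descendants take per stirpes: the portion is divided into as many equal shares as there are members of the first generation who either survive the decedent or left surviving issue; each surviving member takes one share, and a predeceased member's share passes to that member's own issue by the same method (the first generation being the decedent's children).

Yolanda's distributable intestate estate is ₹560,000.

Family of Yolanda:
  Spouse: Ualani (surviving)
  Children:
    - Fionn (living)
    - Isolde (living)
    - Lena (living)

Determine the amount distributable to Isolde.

The spouse counts as an additional share at the children's level, so there are 4 primary shares of ₹140,000. Ualani takes one such share (₹140,000).
The children's combined portion (₹420,000) is divided into 3 shares of ₹140,000: Fionn, Isolde, and Lena each take ₹140,000.

Isolde receives ₹140,000.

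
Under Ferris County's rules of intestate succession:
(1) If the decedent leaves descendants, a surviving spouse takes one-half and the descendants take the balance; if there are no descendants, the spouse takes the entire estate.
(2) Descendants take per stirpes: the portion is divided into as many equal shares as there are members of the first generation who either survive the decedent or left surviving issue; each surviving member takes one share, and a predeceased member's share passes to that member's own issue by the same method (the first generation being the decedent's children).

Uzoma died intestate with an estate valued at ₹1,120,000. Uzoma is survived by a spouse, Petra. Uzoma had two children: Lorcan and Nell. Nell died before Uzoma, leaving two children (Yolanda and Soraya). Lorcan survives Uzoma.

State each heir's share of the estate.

Petra takes one-half of ₹1,120,000 = ₹560,000. The remaining ₹560,000 passes to the descendants.
The descendants' portion (₹560,000) is divided into 2 shares of ₹280,000: Lorcan takes ₹280,000; Nell's ₹280,000 share passes to Nell's issue.
Nell's share (₹280,000) is divided into 2 shares of ₹140,000: Yolanda and Soraya each take ₹140,000.

Petra: ₹560,000; Lorcan: ₹280,000; Yolanda: ₹140,000; Soraya: ₹140,000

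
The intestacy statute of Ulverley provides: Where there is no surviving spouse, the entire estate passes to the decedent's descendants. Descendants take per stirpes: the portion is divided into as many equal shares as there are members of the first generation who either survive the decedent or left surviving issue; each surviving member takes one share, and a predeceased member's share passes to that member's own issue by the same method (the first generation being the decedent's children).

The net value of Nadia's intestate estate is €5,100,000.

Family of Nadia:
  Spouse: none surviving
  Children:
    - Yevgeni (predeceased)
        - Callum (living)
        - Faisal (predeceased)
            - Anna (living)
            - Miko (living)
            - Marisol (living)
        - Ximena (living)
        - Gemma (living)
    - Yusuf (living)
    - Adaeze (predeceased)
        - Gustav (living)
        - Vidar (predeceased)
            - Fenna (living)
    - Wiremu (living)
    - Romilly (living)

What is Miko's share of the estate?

Miko receives €85,000.

The entire €5,100,000 passes to the descendants.
That amount (€5,100,000) is divided into 5 shares of €1,020,000: Yusuf, Wiremu, and Romilly each take €1,020,000; Yevgeni's €1,020,000 share passes to Yevgeni's issue; Adaeze's €1,020,000 share passes to Adaeze's issue.
Yevgeni's share (€1,020,000) is divided into 4 shares of €255,000: Callum, Ximena, and Gemma each take €255,000; Faisal's €255,000 share passes to Faisal's issue.
Faisal's share (€255,000) is divided into 3 shares of €85,000: Anna, Miko, and Marisol each take €85,000.
Adaeze's share (€1,020,000) is divided into 2 shares of €510,000: Gustav takes €510,000; Vidar's €510,000 share passes to Vidar's issue.
Vidar's share (€510,000) passes entirely to Fenna.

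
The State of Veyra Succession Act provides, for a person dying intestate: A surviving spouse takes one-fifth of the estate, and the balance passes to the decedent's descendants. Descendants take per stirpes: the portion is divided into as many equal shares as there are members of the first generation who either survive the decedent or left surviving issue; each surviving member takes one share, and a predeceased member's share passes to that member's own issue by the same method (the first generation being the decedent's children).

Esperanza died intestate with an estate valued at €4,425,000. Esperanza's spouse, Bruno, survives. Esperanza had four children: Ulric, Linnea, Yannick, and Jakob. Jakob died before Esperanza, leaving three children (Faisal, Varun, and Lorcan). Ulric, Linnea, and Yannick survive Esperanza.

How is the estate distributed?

Bruno: €885,000; Ulric: €885,000; Linnea: €885,000; Yannick: €885,000; Faisal: €295,000; Varun: €295,000; Lorcan: €295,000

Bruno takes one-fifth of €4,425,000 = €885,000. The remaining €3,540,000 passes to the descendants.
The descendants' portion (€3,540,000) is divided into 4 shares of €885,000: Ulric, Linnea, and Yannick each take €885,000; Jakob's €885,000 share passes to Jakob's issue.
Jakob's share (€885,000) is divided into 3 shares of €295,000: Faisal, Varun, and Lorcan each take €295,000.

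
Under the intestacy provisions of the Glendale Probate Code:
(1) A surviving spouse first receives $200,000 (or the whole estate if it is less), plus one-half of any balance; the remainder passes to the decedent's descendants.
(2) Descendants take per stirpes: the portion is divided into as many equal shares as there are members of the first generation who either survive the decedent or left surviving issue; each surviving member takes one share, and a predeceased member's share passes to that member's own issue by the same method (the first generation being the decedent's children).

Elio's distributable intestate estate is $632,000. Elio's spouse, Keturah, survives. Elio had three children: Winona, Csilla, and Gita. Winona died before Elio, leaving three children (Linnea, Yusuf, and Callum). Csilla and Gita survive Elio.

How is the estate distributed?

Keturah: $416,000; Linnea: $24,000; Yusuf: $24,000; Callum: $24,000; Csilla: $72,000; Gita: $72,000

Keturah first takes $200,000, leaving a balance of $432,000. Keturah then takes one-half of the balance ($216,000), for a total of $416,000. The remaining $216,000 passes to the descendants.
The descendants' portion ($216,000) is divided into 3 shares of $72,000: Csilla and Gita each take $72,000; Winona's $72,000 share passes to Winona's issue.
Winona's share ($72,000) is divided into 3 shares of $24,000: Linnea, Yusuf, and Callum each take $24,000.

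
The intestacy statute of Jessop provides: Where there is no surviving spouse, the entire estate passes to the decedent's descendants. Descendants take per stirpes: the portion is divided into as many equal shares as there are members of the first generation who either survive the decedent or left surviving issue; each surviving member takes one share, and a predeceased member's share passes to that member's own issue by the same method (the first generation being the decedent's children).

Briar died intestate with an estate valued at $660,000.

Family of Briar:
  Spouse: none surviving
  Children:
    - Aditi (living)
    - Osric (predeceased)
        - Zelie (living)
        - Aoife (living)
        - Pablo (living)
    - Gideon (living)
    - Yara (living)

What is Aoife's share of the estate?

Aoife receives $55,000.

The entire $660,000 passes to the descendants.
That amount ($660,000) is divided into 4 shares of $165,000: Aditi, Gideon, and Yara each take $165,000; Osric's $165,000 share passes to Osric's issue.
Osric's share ($165,000) is divided into 3 shares of $55,000: Zelie, Aoife, and Pablo each take $55,000.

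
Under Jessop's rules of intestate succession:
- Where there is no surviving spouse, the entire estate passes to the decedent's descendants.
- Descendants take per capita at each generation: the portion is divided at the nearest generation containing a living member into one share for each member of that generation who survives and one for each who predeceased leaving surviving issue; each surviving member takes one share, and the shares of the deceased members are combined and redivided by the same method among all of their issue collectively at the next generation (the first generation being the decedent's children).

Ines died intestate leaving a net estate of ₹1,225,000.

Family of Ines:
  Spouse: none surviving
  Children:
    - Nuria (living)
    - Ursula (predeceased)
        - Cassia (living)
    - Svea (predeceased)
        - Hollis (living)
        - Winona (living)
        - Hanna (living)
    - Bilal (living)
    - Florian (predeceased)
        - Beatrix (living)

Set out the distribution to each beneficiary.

Nuria: ₹245,000; Cassia: ₹147,000; Hollis: ₹147,000; Winona: ₹147,000; Hanna: ₹147,000; Bilal: ₹245,000; Beatrix: ₹147,000

The entire ₹1,225,000 passes to the descendants.
That amount (₹1,225,000) is divided at the children's generation into 5 shares of ₹245,000. Nuria and Bilal each take ₹245,000. The 3 shares of the deceased (Ursula, Svea, and Florian) are combined into a pool of ₹735,000.
That pool (₹735,000) is divided at the grandchildren's generation equally among Cassia, Hollis, Winona, Hanna, and Beatrix: ₹147,000 each.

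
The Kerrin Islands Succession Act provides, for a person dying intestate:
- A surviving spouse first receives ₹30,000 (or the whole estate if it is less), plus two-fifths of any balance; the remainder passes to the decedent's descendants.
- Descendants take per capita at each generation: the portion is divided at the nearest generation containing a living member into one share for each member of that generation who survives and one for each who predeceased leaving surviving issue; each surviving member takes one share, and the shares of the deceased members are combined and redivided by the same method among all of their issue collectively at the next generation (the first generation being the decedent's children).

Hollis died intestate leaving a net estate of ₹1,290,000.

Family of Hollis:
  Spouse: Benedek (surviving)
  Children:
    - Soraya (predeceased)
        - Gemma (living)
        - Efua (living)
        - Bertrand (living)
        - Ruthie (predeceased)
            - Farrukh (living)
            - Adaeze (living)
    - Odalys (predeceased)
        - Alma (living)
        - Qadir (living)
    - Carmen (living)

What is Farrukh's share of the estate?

Benedek first takes ₹30,000, leaving a balance of ₹1,260,000. Benedek then takes two-fifths of the balance (₹504,000), for a total of ₹534,000. The remaining ₹756,000 passes to the descendants.
The descendants' portion (₹756,000) is divided at the children's generation into 3 shares of ₹252,000. Carmen takes ₹252,000. The 2 shares of the deceased (Soraya and Odalys) are combined into a pool of ₹504,000.
That pool (₹504,000) is divided at the grandchildren's generation into 6 shares of ₹84,000. Gemma, Efua, Bertrand, Alma, and Qadir each take ₹84,000. The remaining share for the deceased Ruthie (₹84,000) is carried to the next generation.
That pool (₹84,000) is divided at the great-grandchildren's generation equally among Farrukh and Adaeze: ₹42,000 each.

Farrukh receives ₹42,000.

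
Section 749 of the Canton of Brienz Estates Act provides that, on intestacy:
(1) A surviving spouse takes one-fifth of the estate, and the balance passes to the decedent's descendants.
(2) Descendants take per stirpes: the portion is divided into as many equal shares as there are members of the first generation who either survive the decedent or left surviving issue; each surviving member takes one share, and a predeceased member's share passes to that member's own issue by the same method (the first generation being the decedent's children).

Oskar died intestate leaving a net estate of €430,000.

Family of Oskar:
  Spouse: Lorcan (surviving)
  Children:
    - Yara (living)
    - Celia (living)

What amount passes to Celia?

Celia receives €172,000.

Lorcan takes one-fifth of €430,000 = €86,000. The remaining €344,000 passes to the descendants.
The descendants' portion (€344,000) is divided into 2 shares of €172,000: Yara and Celia each take €172,000.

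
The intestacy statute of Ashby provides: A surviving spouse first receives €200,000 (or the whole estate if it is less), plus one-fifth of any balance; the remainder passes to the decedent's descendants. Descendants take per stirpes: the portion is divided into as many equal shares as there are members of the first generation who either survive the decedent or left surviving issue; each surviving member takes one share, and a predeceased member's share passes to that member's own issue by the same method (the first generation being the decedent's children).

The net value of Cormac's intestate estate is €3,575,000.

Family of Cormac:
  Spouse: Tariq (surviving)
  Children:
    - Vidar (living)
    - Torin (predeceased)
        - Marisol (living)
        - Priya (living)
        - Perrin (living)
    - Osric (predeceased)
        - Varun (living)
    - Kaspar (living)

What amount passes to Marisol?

Tariq first takes €200,000, leaving a balance of €3,375,000. Tariq then takes one-fifth of the balance (€675,000), for a total of €875,000. The remaining €2,700,000 passes to the descendants.
The descendants' portion (€2,700,000) is divided into 4 shares of €675,000: Vidar and Kaspar each take €675,000; Torin's €675,000 share passes to Torin's issue; Osric's €675,000 share passes to Osric's issue.
Torin's share (€675,000) is divided into 3 shares of €225,000: Marisol, Priya, and Perrin each take €225,000.
Osric's share (€675,000) passes entirely to Varun.

Marisol receives €225,000.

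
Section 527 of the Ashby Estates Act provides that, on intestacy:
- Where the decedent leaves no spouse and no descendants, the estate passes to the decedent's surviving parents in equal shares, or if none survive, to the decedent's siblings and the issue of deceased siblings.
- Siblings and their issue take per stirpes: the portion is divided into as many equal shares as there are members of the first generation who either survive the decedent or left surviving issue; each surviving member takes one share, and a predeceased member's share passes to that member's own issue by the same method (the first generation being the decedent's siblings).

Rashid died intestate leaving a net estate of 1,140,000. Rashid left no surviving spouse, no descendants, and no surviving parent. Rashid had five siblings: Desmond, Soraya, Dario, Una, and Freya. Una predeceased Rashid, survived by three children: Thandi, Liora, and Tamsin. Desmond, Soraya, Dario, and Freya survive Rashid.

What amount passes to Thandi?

Thandi receives 76,000.

The entire 1,140,000 passes to the siblings and their issue.
That amount (1,140,000) is divided into 5 shares of 228,000: Desmond, Soraya, Dario, and Freya each take 228,000; Una's 228,000 share passes to Una's issue.
Una's share (228,000) is divided into 3 shares of 76,000: Thandi, Liora, and Tamsin each take 76,000.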